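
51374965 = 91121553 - 39746588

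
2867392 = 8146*352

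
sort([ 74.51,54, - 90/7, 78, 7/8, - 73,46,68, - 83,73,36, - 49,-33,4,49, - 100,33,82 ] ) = [ - 100, - 83, - 73 , - 49, - 33,-90/7,7/8,4,33,36, 46,49,54,68,73, 74.51,78, 82 ] 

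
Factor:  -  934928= -2^4*71^1*823^1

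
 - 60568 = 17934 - 78502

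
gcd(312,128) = 8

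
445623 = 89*5007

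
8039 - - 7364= 15403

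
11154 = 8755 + 2399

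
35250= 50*705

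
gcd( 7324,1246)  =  2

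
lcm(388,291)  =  1164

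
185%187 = 185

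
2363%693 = 284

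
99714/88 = 49857/44 = 1133.11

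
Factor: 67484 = 2^2*16871^1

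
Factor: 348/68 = 87/17=3^1*17^( - 1)*29^1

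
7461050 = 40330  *185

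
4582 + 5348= 9930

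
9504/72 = 132= 132.00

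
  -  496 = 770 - 1266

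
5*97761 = 488805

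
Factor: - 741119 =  - 741119^1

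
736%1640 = 736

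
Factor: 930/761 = 2^1 * 3^1*5^1*31^1 * 761^( - 1) 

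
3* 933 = 2799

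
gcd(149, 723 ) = 1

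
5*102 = 510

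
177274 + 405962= 583236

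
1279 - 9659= -8380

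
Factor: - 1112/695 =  - 8/5  =  - 2^3*5^( - 1) 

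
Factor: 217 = 7^1*31^1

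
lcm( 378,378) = 378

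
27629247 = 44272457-16643210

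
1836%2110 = 1836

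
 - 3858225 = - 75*51443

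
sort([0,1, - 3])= [ - 3, 0, 1]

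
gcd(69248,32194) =2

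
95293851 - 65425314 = 29868537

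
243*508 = 123444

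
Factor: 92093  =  19^1*37^1*131^1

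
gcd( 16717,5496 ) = 229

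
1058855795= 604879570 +453976225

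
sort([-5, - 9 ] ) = [ -9, - 5] 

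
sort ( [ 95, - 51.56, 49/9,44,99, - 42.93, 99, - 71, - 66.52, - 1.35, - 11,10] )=[ - 71, - 66.52, -51.56, - 42.93, - 11, - 1.35,  49/9, 10, 44,95,99,99] 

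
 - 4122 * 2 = -8244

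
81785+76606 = 158391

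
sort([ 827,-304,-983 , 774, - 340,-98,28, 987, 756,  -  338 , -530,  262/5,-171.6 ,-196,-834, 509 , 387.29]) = [-983, - 834, - 530, - 340, - 338,-304,- 196, - 171.6, -98 , 28,262/5, 387.29,509, 756 , 774,827, 987]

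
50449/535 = 50449/535 = 94.30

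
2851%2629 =222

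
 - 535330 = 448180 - 983510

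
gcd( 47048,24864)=8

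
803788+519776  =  1323564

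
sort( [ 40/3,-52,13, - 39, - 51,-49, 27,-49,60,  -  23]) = [-52, - 51 ,-49,-49, - 39,-23, 13,40/3,27,60]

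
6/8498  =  3/4249= 0.00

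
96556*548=52912688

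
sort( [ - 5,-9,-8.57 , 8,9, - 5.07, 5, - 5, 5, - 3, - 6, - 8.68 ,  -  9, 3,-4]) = [-9,  -  9,-8.68,-8.57,-6 , - 5.07, - 5, - 5,-4, - 3,3, 5 , 5,8,9 ]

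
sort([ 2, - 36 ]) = [ - 36 , 2]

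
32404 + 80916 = 113320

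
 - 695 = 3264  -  3959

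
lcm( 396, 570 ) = 37620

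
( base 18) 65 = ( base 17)6B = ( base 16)71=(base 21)58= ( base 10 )113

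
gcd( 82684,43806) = 14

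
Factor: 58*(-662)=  - 38396 = - 2^2 * 29^1*331^1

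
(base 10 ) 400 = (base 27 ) EM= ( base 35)bf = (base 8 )620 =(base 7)1111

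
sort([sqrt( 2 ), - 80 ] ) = [ - 80,sqrt( 2 )]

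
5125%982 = 215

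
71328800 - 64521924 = 6806876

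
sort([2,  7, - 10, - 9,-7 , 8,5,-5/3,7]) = [-10, - 9, - 7,  -  5/3, 2,  5,7,7,8]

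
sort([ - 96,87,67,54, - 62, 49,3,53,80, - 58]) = [ - 96, - 62, - 58, 3, 49 , 53, 54,67,80,87 ] 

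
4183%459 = 52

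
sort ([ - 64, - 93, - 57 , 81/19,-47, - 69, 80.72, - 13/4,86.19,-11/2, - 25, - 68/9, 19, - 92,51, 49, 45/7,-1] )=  [ - 93, - 92, - 69, - 64,-57, - 47 , - 25, - 68/9, - 11/2,-13/4, - 1 , 81/19,45/7,19,49, 51, 80.72, 86.19 ]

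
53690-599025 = -545335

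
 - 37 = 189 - 226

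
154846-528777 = - 373931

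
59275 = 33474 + 25801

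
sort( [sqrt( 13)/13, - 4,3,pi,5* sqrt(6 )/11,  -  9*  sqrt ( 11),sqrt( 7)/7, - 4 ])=[ -9*sqrt ( 11),  -  4, - 4, sqrt( 13 ) /13,  sqrt(7)/7, 5*sqrt( 6)/11, 3,pi ]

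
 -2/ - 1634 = 1/817 = 0.00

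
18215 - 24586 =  - 6371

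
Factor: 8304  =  2^4*3^1 * 173^1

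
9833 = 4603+5230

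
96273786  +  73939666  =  170213452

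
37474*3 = 112422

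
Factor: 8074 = 2^1*11^1*367^1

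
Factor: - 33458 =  - 2^1 * 16729^1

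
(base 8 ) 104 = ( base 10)68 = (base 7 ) 125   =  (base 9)75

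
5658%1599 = 861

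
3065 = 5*613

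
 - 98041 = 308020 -406061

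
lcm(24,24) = 24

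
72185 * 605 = 43671925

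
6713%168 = 161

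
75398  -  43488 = 31910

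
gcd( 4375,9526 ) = 1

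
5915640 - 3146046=2769594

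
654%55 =49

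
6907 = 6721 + 186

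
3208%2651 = 557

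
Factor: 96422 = 2^1*37^1*1303^1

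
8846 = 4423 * 2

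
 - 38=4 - 42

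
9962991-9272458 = 690533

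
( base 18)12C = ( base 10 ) 372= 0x174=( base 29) co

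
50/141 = 50/141 = 0.35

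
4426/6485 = 4426/6485 = 0.68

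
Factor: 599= 599^1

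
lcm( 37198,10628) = 74396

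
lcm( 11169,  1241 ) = 11169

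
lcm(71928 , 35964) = 71928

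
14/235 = 14/235 = 0.06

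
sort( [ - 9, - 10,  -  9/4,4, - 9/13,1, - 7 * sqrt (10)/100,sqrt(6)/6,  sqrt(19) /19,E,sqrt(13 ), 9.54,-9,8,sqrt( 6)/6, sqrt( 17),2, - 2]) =[- 10, - 9,  -  9, - 9/4,- 2, - 9/13,-7 *sqrt (10)/100,sqrt(19 )/19,sqrt(6)/6, sqrt(6 ) /6,1,  2, E,sqrt(13),4,sqrt(17),8, 9.54 ]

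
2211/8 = 2211/8 = 276.38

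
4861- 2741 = 2120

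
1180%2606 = 1180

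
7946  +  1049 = 8995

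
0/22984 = 0=0.00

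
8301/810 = 10+ 67/270 = 10.25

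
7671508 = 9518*806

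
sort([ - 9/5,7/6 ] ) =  [ - 9/5,7/6]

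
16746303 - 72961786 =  - 56215483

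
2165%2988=2165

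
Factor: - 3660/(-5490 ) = 2/3 = 2^1*3^( - 1 )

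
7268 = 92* 79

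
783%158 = 151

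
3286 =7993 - 4707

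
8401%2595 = 616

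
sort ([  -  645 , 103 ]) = [-645, 103 ] 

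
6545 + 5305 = 11850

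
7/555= 7/555 = 0.01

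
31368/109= 287 + 85/109 = 287.78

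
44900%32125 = 12775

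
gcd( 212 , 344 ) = 4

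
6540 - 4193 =2347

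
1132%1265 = 1132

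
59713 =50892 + 8821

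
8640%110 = 60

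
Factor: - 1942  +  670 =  - 2^3  *3^1*53^1 = -1272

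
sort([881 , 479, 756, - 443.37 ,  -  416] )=[ - 443.37, - 416, 479,756 , 881 ]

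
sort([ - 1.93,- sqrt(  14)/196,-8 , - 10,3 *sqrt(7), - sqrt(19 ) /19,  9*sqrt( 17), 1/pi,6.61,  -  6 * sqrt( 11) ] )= [ - 6 * sqrt( 11),  -  10, - 8 , -1.93, - sqrt ( 19 ) /19, - sqrt ( 14)/196,1/pi,6.61,3 * sqrt( 7 ), 9*sqrt ( 17) ] 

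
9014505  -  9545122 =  -530617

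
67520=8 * 8440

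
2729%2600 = 129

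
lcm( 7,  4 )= 28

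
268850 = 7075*38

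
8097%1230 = 717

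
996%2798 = 996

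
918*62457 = 57335526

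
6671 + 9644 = 16315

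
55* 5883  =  323565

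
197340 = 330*598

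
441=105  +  336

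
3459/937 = 3459/937 = 3.69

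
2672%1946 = 726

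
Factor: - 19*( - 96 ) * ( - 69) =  - 125856  =  - 2^5 * 3^2*19^1* 23^1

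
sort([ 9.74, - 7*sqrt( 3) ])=[ - 7 * sqrt( 3 ), 9.74] 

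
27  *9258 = 249966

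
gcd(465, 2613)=3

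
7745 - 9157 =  - 1412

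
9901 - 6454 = 3447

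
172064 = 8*21508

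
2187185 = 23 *95095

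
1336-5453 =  -4117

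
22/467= 22/467 = 0.05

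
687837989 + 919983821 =1607821810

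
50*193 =9650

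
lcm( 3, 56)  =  168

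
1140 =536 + 604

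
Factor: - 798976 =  - 2^8*3121^1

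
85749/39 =28583/13 = 2198.69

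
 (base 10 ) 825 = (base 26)15J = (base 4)30321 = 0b1100111001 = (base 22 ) 1fb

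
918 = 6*153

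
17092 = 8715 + 8377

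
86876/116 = 748+27/29 = 748.93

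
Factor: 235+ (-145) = 90 =2^1*3^2*5^1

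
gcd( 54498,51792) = 6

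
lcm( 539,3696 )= 25872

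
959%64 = 63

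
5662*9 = 50958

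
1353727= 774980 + 578747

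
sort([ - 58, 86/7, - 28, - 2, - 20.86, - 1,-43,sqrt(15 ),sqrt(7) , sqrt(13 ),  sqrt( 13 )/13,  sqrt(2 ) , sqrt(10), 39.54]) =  [ - 58, - 43, - 28, - 20.86, - 2, - 1,sqrt( 13)/13, sqrt (2),sqrt(7 ) , sqrt(10 ),sqrt(13 ),  sqrt(15), 86/7,39.54]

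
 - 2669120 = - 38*70240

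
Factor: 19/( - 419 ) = - 19^1*419^( - 1 )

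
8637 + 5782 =14419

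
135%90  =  45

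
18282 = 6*3047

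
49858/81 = 49858/81 = 615.53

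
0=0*6441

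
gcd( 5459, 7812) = 1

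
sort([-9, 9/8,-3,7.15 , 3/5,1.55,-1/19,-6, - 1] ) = [ - 9, - 6, - 3, - 1,-1/19,3/5, 9/8,1.55, 7.15] 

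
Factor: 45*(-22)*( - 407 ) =2^1*3^2 * 5^1*11^2*37^1  =  402930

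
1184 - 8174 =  - 6990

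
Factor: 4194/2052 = 2^( - 1)*3^(-1 )*19^( - 1 )*233^1 = 233/114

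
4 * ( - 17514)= - 70056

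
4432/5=886 + 2/5 = 886.40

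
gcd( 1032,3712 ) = 8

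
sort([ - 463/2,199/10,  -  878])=[- 878, - 463/2, 199/10] 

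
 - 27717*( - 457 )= 12666669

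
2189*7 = 15323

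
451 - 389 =62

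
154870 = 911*170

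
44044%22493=21551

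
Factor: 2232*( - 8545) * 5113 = - 2^3 * 3^2*5^1 * 31^1*1709^1*5113^1 = - 97517385720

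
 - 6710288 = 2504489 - 9214777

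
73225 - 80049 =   -  6824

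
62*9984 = 619008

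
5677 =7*811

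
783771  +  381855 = 1165626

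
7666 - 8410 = -744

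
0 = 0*60220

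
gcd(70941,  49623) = 51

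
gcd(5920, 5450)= 10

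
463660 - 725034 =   -  261374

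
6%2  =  0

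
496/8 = 62= 62.00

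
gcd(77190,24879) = 3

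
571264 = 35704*16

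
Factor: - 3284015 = -5^1 * 7^1*101^1*929^1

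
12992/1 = 12992 = 12992.00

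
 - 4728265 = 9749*( - 485)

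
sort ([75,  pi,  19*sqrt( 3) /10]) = [ pi,19*sqrt (3) /10, 75]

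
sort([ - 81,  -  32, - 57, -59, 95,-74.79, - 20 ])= [ - 81, - 74.79, - 59 ,  -  57, - 32, - 20,95]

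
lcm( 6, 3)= 6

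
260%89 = 82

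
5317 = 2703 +2614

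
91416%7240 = 4536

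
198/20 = 99/10 = 9.90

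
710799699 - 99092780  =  611706919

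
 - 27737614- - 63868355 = 36130741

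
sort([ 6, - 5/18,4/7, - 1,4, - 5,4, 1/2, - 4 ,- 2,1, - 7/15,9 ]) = [ - 5 , - 4,-2, - 1,-7/15, - 5/18, 1/2, 4/7, 1, 4,4, 6,9 ]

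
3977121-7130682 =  - 3153561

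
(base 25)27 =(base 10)57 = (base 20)2h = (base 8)71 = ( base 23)2B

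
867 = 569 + 298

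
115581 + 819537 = 935118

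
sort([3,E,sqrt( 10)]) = [ E, 3, sqrt( 10)]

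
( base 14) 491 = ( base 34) QR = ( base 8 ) 1617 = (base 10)911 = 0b1110001111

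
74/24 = 37/12=3.08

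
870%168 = 30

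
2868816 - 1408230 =1460586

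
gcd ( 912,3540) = 12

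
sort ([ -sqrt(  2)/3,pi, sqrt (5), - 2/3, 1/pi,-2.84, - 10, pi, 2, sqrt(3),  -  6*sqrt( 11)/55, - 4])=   [ - 10,  -  4,-2.84, - 2/3 ,- sqrt( 2 )/3, - 6*sqrt(11 ) /55, 1/pi , sqrt( 3), 2,sqrt ( 5),pi,  pi] 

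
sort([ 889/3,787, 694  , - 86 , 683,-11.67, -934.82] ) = [-934.82 , - 86, - 11.67 , 889/3,683, 694 , 787 ]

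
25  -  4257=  - 4232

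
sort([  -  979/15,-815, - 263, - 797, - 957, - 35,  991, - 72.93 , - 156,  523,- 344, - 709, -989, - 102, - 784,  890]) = [ - 989, - 957, - 815, - 797, - 784, - 709, - 344, - 263,  -  156,-102, - 72.93, - 979/15,-35, 523,890, 991]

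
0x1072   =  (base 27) 5KP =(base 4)1001302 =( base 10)4210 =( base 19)BCB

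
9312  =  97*96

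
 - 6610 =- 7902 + 1292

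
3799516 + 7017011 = 10816527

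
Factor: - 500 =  - 2^2 * 5^3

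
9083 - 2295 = 6788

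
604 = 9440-8836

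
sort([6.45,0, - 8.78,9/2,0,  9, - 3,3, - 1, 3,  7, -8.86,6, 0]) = [ - 8.86, - 8.78, - 3, - 1, 0, 0, 0,3, 3,9/2,6, 6.45 , 7,9]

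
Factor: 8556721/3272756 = 2^(-2)*547^1*15643^1*818189^(- 1) 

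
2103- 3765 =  - 1662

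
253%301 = 253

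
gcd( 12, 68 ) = 4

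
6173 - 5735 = 438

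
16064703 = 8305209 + 7759494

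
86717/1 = 86717= 86717.00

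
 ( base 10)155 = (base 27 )5K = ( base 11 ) 131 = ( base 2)10011011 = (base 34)4J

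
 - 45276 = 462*( - 98)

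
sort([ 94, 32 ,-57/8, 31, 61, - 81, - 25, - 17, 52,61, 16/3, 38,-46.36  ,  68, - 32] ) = [  -  81, - 46.36 , - 32,  -  25, - 17, - 57/8, 16/3, 31,32,38,52, 61, 61, 68 , 94]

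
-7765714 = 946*( - 8209)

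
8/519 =8/519  =  0.02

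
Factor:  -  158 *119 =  - 2^1*7^1 * 17^1*79^1 = - 18802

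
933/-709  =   - 2 + 485/709 = - 1.32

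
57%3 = 0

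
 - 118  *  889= - 104902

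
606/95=606/95= 6.38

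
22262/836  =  26 + 263/418 = 26.63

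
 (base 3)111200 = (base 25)EJ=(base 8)561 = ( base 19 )108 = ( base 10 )369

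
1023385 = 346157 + 677228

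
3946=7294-3348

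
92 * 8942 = 822664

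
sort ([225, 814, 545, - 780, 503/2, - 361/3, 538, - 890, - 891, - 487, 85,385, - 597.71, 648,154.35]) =[ - 891, - 890, - 780, - 597.71, - 487,-361/3, 85 , 154.35,  225,  503/2, 385, 538, 545,648,814]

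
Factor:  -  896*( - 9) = 8064  =  2^7*3^2*7^1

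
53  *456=24168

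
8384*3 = 25152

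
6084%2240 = 1604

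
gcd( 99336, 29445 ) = 3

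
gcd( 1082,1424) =2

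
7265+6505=13770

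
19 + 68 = 87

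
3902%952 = 94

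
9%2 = 1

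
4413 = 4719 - 306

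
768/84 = 64/7 = 9.14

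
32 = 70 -38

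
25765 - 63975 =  - 38210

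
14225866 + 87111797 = 101337663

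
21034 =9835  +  11199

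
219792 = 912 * 241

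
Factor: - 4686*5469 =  - 2^1*3^2 * 11^1*71^1*1823^1   =  - 25627734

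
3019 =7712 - 4693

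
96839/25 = 3873 + 14/25 = 3873.56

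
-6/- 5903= 6/5903 = 0.00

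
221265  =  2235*99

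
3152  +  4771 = 7923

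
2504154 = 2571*974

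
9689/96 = 100 + 89/96=   100.93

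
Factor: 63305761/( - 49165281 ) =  - 3^(-2 )*11^( - 1 )*43^1*59^1*73^( - 1)*6803^ (-1)*24953^1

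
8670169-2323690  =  6346479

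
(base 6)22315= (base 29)3LB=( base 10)3143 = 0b110001000111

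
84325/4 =84325/4 = 21081.25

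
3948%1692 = 564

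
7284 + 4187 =11471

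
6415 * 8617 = 55278055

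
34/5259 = 34/5259 = 0.01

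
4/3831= 4/3831 = 0.00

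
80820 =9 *8980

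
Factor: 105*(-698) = -73290 = - 2^1*3^1*5^1*7^1 * 349^1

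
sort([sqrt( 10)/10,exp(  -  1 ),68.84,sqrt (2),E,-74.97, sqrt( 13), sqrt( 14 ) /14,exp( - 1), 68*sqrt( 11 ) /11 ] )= [ - 74.97,sqrt( 14)/14, sqrt( 10)/10, exp( - 1),exp( - 1) , sqrt( 2) , E,sqrt(13),68*sqrt( 11) /11,68.84]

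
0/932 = 0=0.00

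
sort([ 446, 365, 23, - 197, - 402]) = [ - 402,-197,23,  365,446]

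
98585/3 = 98585/3  =  32861.67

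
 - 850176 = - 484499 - 365677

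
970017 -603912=366105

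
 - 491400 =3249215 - 3740615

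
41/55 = 41/55=0.75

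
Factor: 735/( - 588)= - 5/4  =  -  2^ ( - 2)*5^1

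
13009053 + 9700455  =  22709508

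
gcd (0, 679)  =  679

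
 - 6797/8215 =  - 6797/8215 =- 0.83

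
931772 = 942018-10246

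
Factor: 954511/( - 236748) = -2^( - 2) * 3^( - 1)*109^( - 1 ) * 113^1 * 181^( - 1)*8447^1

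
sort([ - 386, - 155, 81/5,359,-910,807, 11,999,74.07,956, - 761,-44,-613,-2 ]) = [ - 910, - 761, - 613,  -  386,-155,- 44,-2, 11, 81/5, 74.07,  359,807 , 956,999] 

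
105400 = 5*21080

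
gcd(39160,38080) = 40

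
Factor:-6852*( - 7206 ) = 2^3*3^2*571^1*1201^1 = 49375512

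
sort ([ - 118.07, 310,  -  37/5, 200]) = [ - 118.07,  -  37/5,200,310]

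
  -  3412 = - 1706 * 2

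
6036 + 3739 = 9775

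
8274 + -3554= 4720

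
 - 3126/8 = - 1563/4 = - 390.75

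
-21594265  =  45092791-66687056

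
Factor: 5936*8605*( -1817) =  - 92811051760 = - 2^4*5^1*7^1  *  23^1*53^1*79^1*1721^1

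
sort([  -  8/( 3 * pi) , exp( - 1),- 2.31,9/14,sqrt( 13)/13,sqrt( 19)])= [  -  2.31,-8/( 3 *pi),sqrt( 13)/13,exp (-1 ),9/14, sqrt (19) ]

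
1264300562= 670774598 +593525964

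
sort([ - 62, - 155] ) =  [-155, - 62] 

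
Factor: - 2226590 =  - 2^1*5^1*222659^1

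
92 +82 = 174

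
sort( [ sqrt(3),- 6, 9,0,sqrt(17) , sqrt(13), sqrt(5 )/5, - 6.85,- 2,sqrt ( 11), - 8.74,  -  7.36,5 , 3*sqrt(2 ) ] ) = [ - 8.74, - 7.36,  -  6.85, - 6,  -  2,  0,  sqrt(5 ) /5, sqrt( 3),  sqrt( 11 ),sqrt(13),  sqrt( 17),  3*sqrt( 2 ), 5, 9 ] 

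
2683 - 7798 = - 5115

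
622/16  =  311/8 =38.88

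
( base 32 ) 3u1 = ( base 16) fc1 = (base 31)463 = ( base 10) 4033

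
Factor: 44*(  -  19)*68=-56848= -  2^4 * 11^1*17^1*19^1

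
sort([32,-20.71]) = [ - 20.71, 32 ] 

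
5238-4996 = 242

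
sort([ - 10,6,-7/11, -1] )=[ - 10, -1, - 7/11, 6 ]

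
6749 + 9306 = 16055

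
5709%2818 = 73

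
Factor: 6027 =3^1*7^2*41^1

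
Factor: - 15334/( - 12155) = 2^1 * 5^(-1)*13^( -1)*41^1 = 82/65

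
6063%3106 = 2957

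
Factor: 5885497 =19^1*307^1*1009^1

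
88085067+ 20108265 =108193332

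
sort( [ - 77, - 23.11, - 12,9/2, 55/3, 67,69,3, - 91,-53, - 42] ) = [ - 91, - 77, - 53, - 42,- 23.11, - 12,3,9/2,55/3,67, 69 ]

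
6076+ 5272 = 11348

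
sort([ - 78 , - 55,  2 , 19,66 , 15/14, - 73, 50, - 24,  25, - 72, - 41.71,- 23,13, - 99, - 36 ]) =[ - 99,  -  78, - 73,- 72 , - 55, - 41.71, - 36, - 24, - 23, 15/14, 2, 13,  19,25, 50,  66]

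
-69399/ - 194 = 69399/194 = 357.73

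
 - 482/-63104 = 241/31552 = 0.01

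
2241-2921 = -680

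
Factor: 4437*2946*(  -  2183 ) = -28534870566 = - 2^1*3^3*17^1* 29^1*37^1 *59^1*  491^1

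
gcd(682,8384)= 2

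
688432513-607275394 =81157119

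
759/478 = 759/478 =1.59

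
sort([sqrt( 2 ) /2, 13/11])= [ sqrt( 2 )/2,13/11 ]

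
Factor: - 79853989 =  - 97^1*823237^1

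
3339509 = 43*77663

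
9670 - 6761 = 2909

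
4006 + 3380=7386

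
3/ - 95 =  -3/95  =  - 0.03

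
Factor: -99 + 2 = -97^1 =-97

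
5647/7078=5647/7078 =0.80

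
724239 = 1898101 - 1173862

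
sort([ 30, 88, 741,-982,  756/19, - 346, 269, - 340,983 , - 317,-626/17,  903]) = [ - 982, - 346 , - 340, - 317, - 626/17,30, 756/19,88 , 269,741,  903 , 983]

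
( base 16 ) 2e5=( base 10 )741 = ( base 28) qd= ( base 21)1E6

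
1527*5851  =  8934477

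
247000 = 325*760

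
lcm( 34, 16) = 272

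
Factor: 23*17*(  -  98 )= - 38318=-2^1*7^2*17^1*23^1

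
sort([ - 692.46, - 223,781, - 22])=[ - 692.46, - 223, - 22, 781]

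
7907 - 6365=1542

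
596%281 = 34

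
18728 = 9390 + 9338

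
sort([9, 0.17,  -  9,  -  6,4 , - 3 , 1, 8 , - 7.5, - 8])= [ - 9, - 8 ,- 7.5,-6,-3, 0.17,1, 4, 8, 9]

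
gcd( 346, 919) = 1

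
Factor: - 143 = - 11^1*13^1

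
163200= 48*3400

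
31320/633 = 49 + 101/211 = 49.48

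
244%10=4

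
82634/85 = 82634/85 = 972.16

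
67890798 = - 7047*( - 9634 ) 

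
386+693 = 1079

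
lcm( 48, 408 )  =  816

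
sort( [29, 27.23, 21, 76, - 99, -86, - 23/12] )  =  [ - 99, - 86 ,-23/12,21,27.23, 29,76 ]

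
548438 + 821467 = 1369905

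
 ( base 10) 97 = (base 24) 41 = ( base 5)342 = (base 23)45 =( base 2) 1100001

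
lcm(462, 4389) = 8778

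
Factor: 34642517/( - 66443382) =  - 2^( - 1)*3^( - 3)*7^1*13^1*199^1*1913^1*1230433^( - 1)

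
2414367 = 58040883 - 55626516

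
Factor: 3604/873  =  2^2*3^(- 2)*17^1*53^1*97^(-1 ) 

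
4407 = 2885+1522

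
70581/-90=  - 785 + 23/30 = - 784.23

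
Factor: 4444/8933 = 2^2*11^1*101^1*8933^( - 1 ) 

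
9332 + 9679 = 19011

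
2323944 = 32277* 72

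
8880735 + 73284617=82165352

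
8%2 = 0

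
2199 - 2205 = - 6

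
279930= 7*39990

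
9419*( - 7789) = -73364591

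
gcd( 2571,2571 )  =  2571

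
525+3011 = 3536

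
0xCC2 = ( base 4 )303002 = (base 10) 3266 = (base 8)6302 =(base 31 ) 3cb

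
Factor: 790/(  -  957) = -2^1*3^( - 1 )*5^1*11^( - 1)*29^( -1)*79^1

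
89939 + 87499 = 177438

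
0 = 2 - 2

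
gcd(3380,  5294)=2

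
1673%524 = 101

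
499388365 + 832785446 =1332173811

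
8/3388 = 2/847 = 0.00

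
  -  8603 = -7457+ -1146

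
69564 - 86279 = - 16715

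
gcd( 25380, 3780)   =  540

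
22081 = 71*311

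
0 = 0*7695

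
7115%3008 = 1099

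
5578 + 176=5754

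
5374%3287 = 2087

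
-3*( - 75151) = 225453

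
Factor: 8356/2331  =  2^2*3^(-2 )*7^( - 1)*37^ ( -1)*2089^1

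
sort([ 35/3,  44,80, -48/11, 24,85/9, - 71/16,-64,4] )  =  [ - 64,- 71/16, -48/11,4, 85/9,35/3 , 24,44,80]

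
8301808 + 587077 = 8888885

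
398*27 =10746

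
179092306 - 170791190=8301116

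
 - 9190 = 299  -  9489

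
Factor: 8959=17^2 * 31^1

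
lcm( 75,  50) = 150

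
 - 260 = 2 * ( - 130)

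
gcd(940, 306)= 2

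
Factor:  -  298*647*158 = - 2^2* 79^1*149^1*647^1 = -  30463348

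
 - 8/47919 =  - 1+47911/47919  =  - 0.00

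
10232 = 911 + 9321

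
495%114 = 39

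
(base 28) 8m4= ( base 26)A52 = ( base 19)101E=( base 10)6892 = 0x1aec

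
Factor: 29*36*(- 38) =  - 39672 = - 2^3*3^2*19^1*29^1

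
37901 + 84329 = 122230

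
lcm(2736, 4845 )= 232560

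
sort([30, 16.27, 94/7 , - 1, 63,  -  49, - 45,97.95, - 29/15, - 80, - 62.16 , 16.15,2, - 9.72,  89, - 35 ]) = [ - 80, - 62.16, - 49, - 45, - 35, - 9.72, - 29/15,-1, 2, 94/7,16.15,16.27, 30,63,89, 97.95] 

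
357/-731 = -1 + 22/43 = - 0.49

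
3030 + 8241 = 11271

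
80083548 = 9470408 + 70613140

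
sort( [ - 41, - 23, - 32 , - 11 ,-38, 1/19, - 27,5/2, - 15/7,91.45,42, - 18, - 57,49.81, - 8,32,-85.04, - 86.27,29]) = [ - 86.27, - 85.04, - 57 ,-41, - 38, - 32 ,-27,-23,-18,-11, - 8, - 15/7,1/19, 5/2,29,32,  42,  49.81, 91.45]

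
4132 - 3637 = 495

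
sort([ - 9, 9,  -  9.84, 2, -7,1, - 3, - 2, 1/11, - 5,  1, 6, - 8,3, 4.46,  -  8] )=[-9.84, - 9, - 8, - 8,- 7,  -  5,-3, - 2, 1/11, 1, 1,2,3 , 4.46, 6, 9]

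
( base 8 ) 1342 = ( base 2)1011100010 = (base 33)MC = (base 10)738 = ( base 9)1010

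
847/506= 1  +  31/46 = 1.67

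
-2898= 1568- 4466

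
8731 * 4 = 34924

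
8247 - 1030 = 7217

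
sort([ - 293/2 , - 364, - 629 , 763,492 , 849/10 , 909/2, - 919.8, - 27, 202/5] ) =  [ - 919.8,- 629, - 364, - 293/2,  -  27,202/5, 849/10, 909/2, 492 , 763]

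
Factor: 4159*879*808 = 2^3*3^1*101^1*293^1*4159^1 = 2953854888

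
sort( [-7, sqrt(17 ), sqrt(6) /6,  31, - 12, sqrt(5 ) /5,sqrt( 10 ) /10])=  [ - 12,  -  7 , sqrt(10 ) /10,sqrt( 6) /6, sqrt( 5 )/5,sqrt( 17),31]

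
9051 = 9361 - 310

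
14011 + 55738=69749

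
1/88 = 1/88 = 0.01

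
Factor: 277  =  277^1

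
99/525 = 33/175=0.19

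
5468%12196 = 5468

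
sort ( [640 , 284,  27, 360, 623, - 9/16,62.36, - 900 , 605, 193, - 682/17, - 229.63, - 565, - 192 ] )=[ - 900, - 565, - 229.63,-192, - 682/17, - 9/16,27,62.36  ,  193 , 284 , 360, 605,623,640]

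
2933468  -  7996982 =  - 5063514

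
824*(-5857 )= - 4826168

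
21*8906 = 187026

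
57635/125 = 11527/25 = 461.08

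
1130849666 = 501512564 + 629337102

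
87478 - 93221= - 5743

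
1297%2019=1297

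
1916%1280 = 636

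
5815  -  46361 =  - 40546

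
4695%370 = 255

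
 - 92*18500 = - 1702000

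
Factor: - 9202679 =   -  9202679^1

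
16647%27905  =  16647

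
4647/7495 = 4647/7495 =0.62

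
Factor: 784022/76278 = 392011/38139 =3^(-1 ) * 12713^(-1 ) * 392011^1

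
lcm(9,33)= 99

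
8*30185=241480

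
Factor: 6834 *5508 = 2^3 * 3^5*17^2 * 67^1 = 37641672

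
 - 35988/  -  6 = 5998/1 = 5998.00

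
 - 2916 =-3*972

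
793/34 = 793/34 = 23.32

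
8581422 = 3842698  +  4738724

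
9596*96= 921216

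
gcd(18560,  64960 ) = 9280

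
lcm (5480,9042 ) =180840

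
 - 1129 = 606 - 1735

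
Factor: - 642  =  -2^1*3^1*107^1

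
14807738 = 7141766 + 7665972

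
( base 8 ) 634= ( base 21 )jd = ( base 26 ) fm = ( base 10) 412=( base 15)1C7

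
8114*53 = 430042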